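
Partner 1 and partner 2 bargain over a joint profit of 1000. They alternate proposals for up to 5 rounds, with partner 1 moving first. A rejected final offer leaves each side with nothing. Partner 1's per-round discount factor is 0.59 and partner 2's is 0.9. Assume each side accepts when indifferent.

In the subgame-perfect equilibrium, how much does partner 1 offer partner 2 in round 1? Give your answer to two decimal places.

564.94

Solve by backward induction from round 5.
Round 5 (partner 1 proposes): rejection yields 0 for partner 2; partner 1 offers 0 and keeps 1000.
Round 4 (partner 2 proposes): partner 1 can get 1000 next round, worth 0.59 × 1000 = 590 now; partner 2 offers that and keeps 410.
Round 3 (partner 1 proposes): partner 2 can get 410 next round, worth 0.9 × 410 = 369 now, so partner 1 offers 369, keeping 631.
Round 2 (partner 2 proposes): partner 1 can get 631 next round, worth 0.59 × 631 = 372.29 now. Partner 2 offers 372.29 and keeps 1000 − 372.29 = 627.71.
Round 1 (partner 1 proposes): partner 2 can get 627.71 next round, worth 0.9 × 627.71 = 564.939 now. Partner 1 offers 564.939 and keeps 1000 − 564.939 = 435.061.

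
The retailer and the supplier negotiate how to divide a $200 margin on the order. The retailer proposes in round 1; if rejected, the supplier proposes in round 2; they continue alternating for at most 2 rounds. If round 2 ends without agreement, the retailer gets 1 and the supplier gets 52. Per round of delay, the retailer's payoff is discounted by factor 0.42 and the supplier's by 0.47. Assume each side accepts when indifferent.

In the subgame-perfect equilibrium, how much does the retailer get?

Round 2 (the supplier proposes): the retailer gets 1 if talks fail, so the supplier offers 1 and keeps 199.
Round 1 (the retailer proposes): the supplier can get 199 next round, worth 0.47 × 199 = 93.53 now. The retailer offers 93.53 and keeps 200 − 93.53 = 106.47.

106.47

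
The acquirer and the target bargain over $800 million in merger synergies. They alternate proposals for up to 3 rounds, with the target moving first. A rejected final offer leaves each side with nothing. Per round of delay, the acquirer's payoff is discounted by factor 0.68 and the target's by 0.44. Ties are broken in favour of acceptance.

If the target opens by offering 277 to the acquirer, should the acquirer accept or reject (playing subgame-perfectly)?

Reject

Work out the acquirer's continuation value if the offer is rejected.
Round 3 (the target proposes): rejection yields 0 for the acquirer; the target offers 0 and keeps 800.
Round 2 (the acquirer proposes): the target can get 800 next round, worth 0.44 × 800 = 352 now. The acquirer offers 352 and keeps 800 − 352 = 448.
So by rejecting in round 1, the acquirer gets 448 next round, worth 0.68 × 448 = 304.64 now.
Offer 277 < 304.64, so the acquirer rejects.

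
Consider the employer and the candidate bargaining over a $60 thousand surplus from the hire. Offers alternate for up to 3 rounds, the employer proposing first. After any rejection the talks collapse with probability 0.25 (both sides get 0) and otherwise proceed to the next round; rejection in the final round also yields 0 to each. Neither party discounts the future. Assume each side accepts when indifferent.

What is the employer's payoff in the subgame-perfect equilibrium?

Round 3 (the employer proposes): the candidate will accept anything ≥ 0, so the employer offers 0 and keeps 60.
Round 2 (the candidate proposes): rejecting gives the employer an expected 0.75 × 60 = 45. The candidate offers 45 and keeps 60 − 45 = 15.
Round 1 (the employer proposes): rejecting gives the candidate an expected 0.75 × 15 = 11.25. The employer offers 11.25 and keeps 60 − 11.25 = 48.75.

48.75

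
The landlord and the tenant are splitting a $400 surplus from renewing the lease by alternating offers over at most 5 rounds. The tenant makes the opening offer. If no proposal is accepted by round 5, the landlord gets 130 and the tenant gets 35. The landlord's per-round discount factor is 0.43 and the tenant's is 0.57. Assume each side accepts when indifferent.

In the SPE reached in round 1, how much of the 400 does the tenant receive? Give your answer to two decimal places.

Round 5 (the tenant proposes): the landlord gets 130 if talks fail, so the tenant offers 130 and keeps 270.
Round 4 (the landlord proposes): the tenant can get 270 next round, worth 0.57 × 270 = 153.9 now, so the landlord offers 153.9, keeping 246.1.
Round 3 (the tenant proposes): the landlord can get 246.1 next round, worth 0.43 × 246.1 = 105.823 now; the tenant offers that and keeps 294.177.
Round 2 (the landlord proposes): the tenant can get 294.177 next round, worth 0.57 × 294.177 = 167.68089 now, so the landlord offers 167.68089, keeping 232.31911.
Round 1 (the tenant proposes): the landlord can get 232.31911 next round, worth 0.43 × 232.31911 = 99.8972173 now, so the tenant offers 99.8972173, keeping 300.1027827.

300.10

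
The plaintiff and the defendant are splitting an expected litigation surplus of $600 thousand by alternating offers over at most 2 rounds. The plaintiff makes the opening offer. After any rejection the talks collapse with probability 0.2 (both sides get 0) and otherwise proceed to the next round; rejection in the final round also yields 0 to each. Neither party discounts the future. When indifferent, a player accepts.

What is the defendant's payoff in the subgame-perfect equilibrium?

Round 2 (the defendant proposes): rejection yields 0 for the plaintiff; the defendant offers 0 and keeps 600.
Round 1 (the plaintiff proposes): rejecting gives the defendant an expected 0.8 × 600 = 480; the plaintiff offers that and keeps 120.

480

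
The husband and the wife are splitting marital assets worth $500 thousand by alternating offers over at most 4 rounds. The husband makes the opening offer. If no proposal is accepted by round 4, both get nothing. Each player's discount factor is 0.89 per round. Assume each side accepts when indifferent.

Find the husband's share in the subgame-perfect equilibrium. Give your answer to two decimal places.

Round 4 (the wife proposes): the husband will accept anything ≥ 0, so the wife offers 0 and keeps 500.
Round 3 (the husband proposes): the wife can get 500 next round, worth 0.89 × 500 = 445 now. The husband offers 445 and keeps 500 − 445 = 55.
Round 2 (the wife proposes): the husband can get 55 next round, worth 0.89 × 55 = 48.95 now, so the wife offers 48.95, keeping 451.05.
Round 1 (the husband proposes): the wife can get 451.05 next round, worth 0.89 × 451.05 = 401.4345 now. The husband offers 401.4345 and keeps 500 − 401.4345 = 98.5655.

98.57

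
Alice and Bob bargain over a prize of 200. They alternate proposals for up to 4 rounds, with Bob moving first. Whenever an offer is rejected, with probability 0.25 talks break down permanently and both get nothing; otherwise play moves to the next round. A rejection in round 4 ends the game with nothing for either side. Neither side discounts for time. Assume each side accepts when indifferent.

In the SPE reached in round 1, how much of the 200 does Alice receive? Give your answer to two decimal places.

Round 4 (Alice proposes): rejection yields 0 for Bob; Alice offers 0 and keeps 200.
Round 3 (Bob proposes): rejecting gives Alice an expected 0.75 × 200 = 150. Bob offers 150 and keeps 200 − 150 = 50.
Round 2 (Alice proposes): rejecting gives Bob an expected 0.75 × 50 = 37.5. Alice offers 37.5 and keeps 200 − 37.5 = 162.5.
Round 1 (Bob proposes): rejecting gives Alice an expected 0.75 × 162.5 = 121.875. Bob offers 121.875 and keeps 200 − 121.875 = 78.125.

121.88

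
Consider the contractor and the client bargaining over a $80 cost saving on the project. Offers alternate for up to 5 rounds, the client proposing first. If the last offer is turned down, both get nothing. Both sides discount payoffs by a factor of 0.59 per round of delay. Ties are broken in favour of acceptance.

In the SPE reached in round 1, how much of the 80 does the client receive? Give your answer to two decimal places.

53.91

Solve by backward induction from round 5.
Round 5 (the client proposes): the contractor will accept anything ≥ 0, so the client offers 0 and keeps 80.
Round 4 (the contractor proposes): the client can get 80 next round, worth 0.59 × 80 = 47.2 now, so the contractor offers 47.2, keeping 32.8.
Round 3 (the client proposes): the contractor can get 32.8 next round, worth 0.59 × 32.8 = 19.352 now, so the client offers 19.352, keeping 60.648.
Round 2 (the contractor proposes): the client can get 60.648 next round, worth 0.59 × 60.648 = 35.78232 now; the contractor offers that and keeps 44.21768.
Round 1 (the client proposes): the contractor can get 44.21768 next round, worth 0.59 × 44.21768 = 26.0884312 now, so the client offers 26.0884312, keeping 53.9115688.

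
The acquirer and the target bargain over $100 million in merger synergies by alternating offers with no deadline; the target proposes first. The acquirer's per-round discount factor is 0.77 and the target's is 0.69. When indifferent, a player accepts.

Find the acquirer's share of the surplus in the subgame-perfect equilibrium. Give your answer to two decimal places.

50.93

When the target proposes, the acquirer accepts any offer worth at least 0.77 times what the acquirer would get by proposing next round; and vice versa.
This gives x = 100 − 0.77y and y = 100 − 0.69x, where x and y are each side's share when it proposes.
Hence (1 − 0.77·0.69)x = 100(1 − 0.77), i.e. 0.4687·x = 23.
x ≈ 49.0719; the acquirer's share is 100 − x ≈ 50.9281.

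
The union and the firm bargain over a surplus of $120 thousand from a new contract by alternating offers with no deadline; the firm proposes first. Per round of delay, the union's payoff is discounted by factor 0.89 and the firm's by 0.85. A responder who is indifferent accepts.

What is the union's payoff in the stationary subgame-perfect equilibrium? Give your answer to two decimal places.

In a stationary SPE each proposer offers the other exactly their discounted continuation value.
If the firm keeps x when proposing and the union keeps y when proposing, then x = 120 − 0.89y and y = 120 − 0.85x.
Solving: x = 120(1 − 0.89) / (1 − 0.85·0.89) = 13.2 / 0.2435 ≈ 54.2094.
The union gets 120 − 54.2094 ≈ 65.7906.

65.79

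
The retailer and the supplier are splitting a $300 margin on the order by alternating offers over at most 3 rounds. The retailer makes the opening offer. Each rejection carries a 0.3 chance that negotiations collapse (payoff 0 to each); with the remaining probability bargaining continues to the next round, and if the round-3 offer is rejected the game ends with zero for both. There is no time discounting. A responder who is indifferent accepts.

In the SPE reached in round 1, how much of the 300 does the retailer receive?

By backward induction:
Round 3 (the retailer proposes): the supplier will accept anything ≥ 0, so the retailer offers 0 and keeps 300.
Round 2 (the supplier proposes): rejecting gives the retailer an expected 0.7 × 300 = 210; the supplier offers that and keeps 90.
Round 1 (the retailer proposes): rejecting gives the supplier an expected 0.7 × 90 = 63. The retailer offers 63 and keeps 300 − 63 = 237.

237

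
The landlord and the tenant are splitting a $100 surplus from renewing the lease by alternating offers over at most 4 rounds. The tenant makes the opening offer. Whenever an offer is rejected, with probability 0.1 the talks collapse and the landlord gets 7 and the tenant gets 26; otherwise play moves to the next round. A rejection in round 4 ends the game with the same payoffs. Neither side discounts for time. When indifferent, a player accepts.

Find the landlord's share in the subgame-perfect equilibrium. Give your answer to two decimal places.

Round 4 (the landlord proposes): the tenant gets 26 if talks fail, so the landlord offers 26 and keeps 74.
Round 3 (the tenant proposes): rejecting gives the landlord an expected 0.9 × 74 + 0.1 × 7 = 67.3; the tenant offers that and keeps 32.7.
Round 2 (the landlord proposes): rejecting gives the tenant an expected 0.9 × 32.7 + 0.1 × 26 = 32.03, so the landlord offers 32.03, keeping 67.97.
Round 1 (the tenant proposes): rejecting gives the landlord an expected 0.9 × 67.97 + 0.1 × 7 = 61.873, so the tenant offers 61.873, keeping 38.127.

61.87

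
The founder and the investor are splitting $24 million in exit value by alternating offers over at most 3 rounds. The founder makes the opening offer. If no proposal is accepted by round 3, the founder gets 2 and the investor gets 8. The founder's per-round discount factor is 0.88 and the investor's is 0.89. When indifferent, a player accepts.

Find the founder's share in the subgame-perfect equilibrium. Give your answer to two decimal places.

15.17

Round 3 (the founder proposes): the investor gets 8 if talks fail, so the founder offers 8 and keeps 16.
Round 2 (the investor proposes): the founder can get 16 next round, worth 0.88 × 16 = 14.08 now. The investor offers 14.08 and keeps 24 − 14.08 = 9.92.
Round 1 (the founder proposes): the investor can get 9.92 next round, worth 0.89 × 9.92 = 8.8288 now; the founder offers that and keeps 15.1712.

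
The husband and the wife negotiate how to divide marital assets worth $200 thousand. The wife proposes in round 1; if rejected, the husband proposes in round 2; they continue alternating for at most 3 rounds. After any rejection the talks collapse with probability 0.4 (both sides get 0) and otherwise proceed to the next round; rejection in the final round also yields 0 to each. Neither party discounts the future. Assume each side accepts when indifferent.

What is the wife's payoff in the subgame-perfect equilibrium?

152

By backward induction:
Round 3 (the wife proposes): rejection yields 0 for the husband; the wife offers 0 and keeps 200.
Round 2 (the husband proposes): rejecting gives the wife an expected 0.6 × 200 = 120; the husband offers that and keeps 80.
Round 1 (the wife proposes): rejecting gives the husband an expected 0.6 × 80 = 48; the wife offers that and keeps 152.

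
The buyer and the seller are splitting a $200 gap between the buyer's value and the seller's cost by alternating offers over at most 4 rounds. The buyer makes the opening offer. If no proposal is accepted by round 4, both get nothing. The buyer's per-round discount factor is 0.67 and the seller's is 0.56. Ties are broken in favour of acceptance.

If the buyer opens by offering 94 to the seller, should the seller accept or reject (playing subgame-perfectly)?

Accept

Round 4 (the seller proposes): the buyer will accept anything ≥ 0, so the seller offers 0 and keeps 200.
Round 3 (the buyer proposes): the seller can get 200 next round, worth 0.56 × 200 = 112 now, so the buyer offers 112, keeping 88.
Round 2 (the seller proposes): the buyer can get 88 next round, worth 0.67 × 88 = 58.96 now. The seller offers 58.96 and keeps 200 − 58.96 = 141.04.
So by rejecting in round 1, the seller gets 141.04 next round, worth 0.56 × 141.04 = 78.9824 now.
Offer 94 ≥ 78.9824, so the seller accepts.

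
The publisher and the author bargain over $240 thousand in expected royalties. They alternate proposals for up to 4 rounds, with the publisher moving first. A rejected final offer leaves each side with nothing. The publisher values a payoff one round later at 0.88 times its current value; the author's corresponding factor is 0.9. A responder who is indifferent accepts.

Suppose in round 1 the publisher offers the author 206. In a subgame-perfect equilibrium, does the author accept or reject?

Round 4 (the author proposes): the publisher will accept anything ≥ 0, so the author offers 0 and keeps 240.
Round 3 (the publisher proposes): the author can get 240 next round, worth 0.9 × 240 = 216 now. The publisher offers 216 and keeps 240 − 216 = 24.
Round 2 (the author proposes): the publisher can get 24 next round, worth 0.88 × 24 = 21.12 now; the author offers that and keeps 218.88.
So by rejecting in round 1, the author gets 218.88 next round, worth 0.9 × 218.88 = 196.992 now.
Offer 206 ≥ 196.992, so the author accepts.

Accept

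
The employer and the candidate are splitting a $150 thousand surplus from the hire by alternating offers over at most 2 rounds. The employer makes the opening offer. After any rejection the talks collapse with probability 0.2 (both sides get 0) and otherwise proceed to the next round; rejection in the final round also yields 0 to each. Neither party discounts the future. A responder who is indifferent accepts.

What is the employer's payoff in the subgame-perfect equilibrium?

Round 2 (the candidate proposes): rejection yields 0 for the employer; the candidate offers 0 and keeps 150.
Round 1 (the employer proposes): rejecting gives the candidate an expected 0.8 × 150 = 120, so the employer offers 120, keeping 30.

30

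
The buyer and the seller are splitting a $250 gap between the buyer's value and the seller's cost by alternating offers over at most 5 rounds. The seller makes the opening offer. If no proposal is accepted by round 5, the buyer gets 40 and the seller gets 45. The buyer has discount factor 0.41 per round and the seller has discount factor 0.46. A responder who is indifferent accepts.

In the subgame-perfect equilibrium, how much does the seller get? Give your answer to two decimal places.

182.79

Round 5 (the seller proposes): the buyer gets 40 if talks fail, so the seller offers 40 and keeps 210.
Round 4 (the buyer proposes): the seller can get 210 next round, worth 0.46 × 210 = 96.6 now. The buyer offers 96.6 and keeps 250 − 96.6 = 153.4.
Round 3 (the seller proposes): the buyer can get 153.4 next round, worth 0.41 × 153.4 = 62.894 now; the seller offers that and keeps 187.106.
Round 2 (the buyer proposes): the seller can get 187.106 next round, worth 0.46 × 187.106 = 86.06876 now. The buyer offers 86.06876 and keeps 250 − 86.06876 = 163.93124.
Round 1 (the seller proposes): the buyer can get 163.93124 next round, worth 0.41 × 163.93124 = 67.2118084 now; the seller offers that and keeps 182.7881916.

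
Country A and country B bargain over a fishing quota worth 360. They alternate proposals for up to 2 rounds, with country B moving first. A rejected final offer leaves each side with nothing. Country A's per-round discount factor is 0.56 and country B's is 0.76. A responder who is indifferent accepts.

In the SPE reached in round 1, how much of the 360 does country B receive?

Round 2 (country A proposes): rejection yields 0 for country B; country A offers 0 and keeps 360.
Round 1 (country B proposes): country A can get 360 next round, worth 0.56 × 360 = 201.6 now. Country B offers 201.6 and keeps 360 − 201.6 = 158.4.

158.4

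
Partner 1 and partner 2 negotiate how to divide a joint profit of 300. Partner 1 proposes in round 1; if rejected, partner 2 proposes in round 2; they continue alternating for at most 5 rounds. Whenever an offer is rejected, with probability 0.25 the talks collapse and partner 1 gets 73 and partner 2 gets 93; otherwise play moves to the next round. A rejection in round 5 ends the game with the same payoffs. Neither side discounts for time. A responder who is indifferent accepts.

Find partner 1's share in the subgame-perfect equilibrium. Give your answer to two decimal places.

Round 5 (partner 1 proposes): partner 2 gets 93 if talks fail, so partner 1 offers 93 and keeps 207.
Round 4 (partner 2 proposes): rejecting gives partner 1 an expected 0.75 × 207 + 0.25 × 73 = 173.5; partner 2 offers that and keeps 126.5.
Round 3 (partner 1 proposes): rejecting gives partner 2 an expected 0.75 × 126.5 + 0.25 × 93 = 118.125, so partner 1 offers 118.125, keeping 181.875.
Round 2 (partner 2 proposes): rejecting gives partner 1 an expected 0.75 × 181.875 + 0.25 × 73 = 154.65625; partner 2 offers that and keeps 145.34375.
Round 1 (partner 1 proposes): rejecting gives partner 2 an expected 0.75 × 145.34375 + 0.25 × 93 = 132.2578125, so partner 1 offers 132.2578125, keeping 167.7421875.

167.74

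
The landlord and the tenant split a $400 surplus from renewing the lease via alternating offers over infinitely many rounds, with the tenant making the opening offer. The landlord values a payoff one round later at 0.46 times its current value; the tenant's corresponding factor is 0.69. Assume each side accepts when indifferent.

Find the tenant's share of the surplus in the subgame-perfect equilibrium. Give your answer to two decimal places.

In a stationary SPE each proposer offers the other exactly their discounted continuation value.
If the tenant keeps x when proposing and the landlord keeps y when proposing, then x = 400 − 0.46y and y = 400 − 0.69x.
Solving: x = 400(1 − 0.46) / (1 − 0.69·0.46) = 216 / 0.6826 ≈ 316.4372.
The landlord gets 400 − 316.4372 ≈ 83.5628.

316.44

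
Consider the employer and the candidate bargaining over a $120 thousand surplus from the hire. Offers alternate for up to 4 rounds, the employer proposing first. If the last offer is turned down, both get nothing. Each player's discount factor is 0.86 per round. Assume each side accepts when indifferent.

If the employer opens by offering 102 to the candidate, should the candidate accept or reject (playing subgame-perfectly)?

Accept

Round 4 (the candidate proposes): the employer will accept anything ≥ 0, so the candidate offers 0 and keeps 120.
Round 3 (the employer proposes): the candidate can get 120 next round, worth 0.86 × 120 = 103.2 now; the employer offers that and keeps 16.8.
Round 2 (the candidate proposes): the employer can get 16.8 next round, worth 0.86 × 16.8 = 14.448 now, so the candidate offers 14.448, keeping 105.552.
So by rejecting in round 1, the candidate gets 105.552 next round, worth 0.86 × 105.552 = 90.77472 now.
Offer 102 ≥ 90.77472, so the candidate accepts.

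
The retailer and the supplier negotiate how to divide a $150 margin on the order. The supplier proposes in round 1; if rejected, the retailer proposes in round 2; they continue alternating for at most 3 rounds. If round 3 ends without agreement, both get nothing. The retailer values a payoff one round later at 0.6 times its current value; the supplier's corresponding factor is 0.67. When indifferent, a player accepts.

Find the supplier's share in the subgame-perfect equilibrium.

By backward induction:
Round 3 (the supplier proposes): rejection yields 0 for the retailer; the supplier offers 0 and keeps 150.
Round 2 (the retailer proposes): the supplier can get 150 next round, worth 0.67 × 150 = 100.5 now. The retailer offers 100.5 and keeps 150 − 100.5 = 49.5.
Round 1 (the supplier proposes): the retailer can get 49.5 next round, worth 0.6 × 49.5 = 29.7 now. The supplier offers 29.7 and keeps 150 − 29.7 = 120.3.

120.3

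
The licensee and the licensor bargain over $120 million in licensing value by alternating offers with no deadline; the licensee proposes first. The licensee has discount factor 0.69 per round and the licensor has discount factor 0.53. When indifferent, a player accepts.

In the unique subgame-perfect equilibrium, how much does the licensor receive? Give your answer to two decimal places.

When the licensee proposes, the licensor accepts any offer worth at least 0.53 times what the licensor would get by proposing next round; and vice versa.
This gives x = 120 − 0.53y and y = 120 − 0.69x, where x and y are each side's share when it proposes.
Hence (1 − 0.53·0.69)x = 120(1 − 0.53), i.e. 0.6343·x = 56.4.
x ≈ 88.9169; the licensor's share is 120 − x ≈ 31.0831.

31.08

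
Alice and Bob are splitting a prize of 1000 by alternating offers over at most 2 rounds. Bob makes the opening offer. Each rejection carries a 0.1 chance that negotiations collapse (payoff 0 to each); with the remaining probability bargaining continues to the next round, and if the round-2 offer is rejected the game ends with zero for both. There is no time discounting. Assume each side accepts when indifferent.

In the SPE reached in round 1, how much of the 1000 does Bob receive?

Round 2 (Alice proposes): rejection yields 0 for Bob; Alice offers 0 and keeps 1000.
Round 1 (Bob proposes): rejecting gives Alice an expected 0.9 × 1000 = 900, so Bob offers 900, keeping 100.

100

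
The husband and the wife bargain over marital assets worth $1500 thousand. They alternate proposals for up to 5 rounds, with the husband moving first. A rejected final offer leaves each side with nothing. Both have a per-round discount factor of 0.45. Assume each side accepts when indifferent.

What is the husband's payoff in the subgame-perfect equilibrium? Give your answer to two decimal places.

1053.57

Round 5 (the husband proposes): the wife will accept anything ≥ 0, so the husband offers 0 and keeps 1500.
Round 4 (the wife proposes): the husband can get 1500 next round, worth 0.45 × 1500 = 675 now. The wife offers 675 and keeps 1500 − 675 = 825.
Round 3 (the husband proposes): the wife can get 825 next round, worth 0.45 × 825 = 371.25 now; the husband offers that and keeps 1128.75.
Round 2 (the wife proposes): the husband can get 1128.75 next round, worth 0.45 × 1128.75 = 507.9375 now, so the wife offers 507.9375, keeping 992.0625.
Round 1 (the husband proposes): the wife can get 992.0625 next round, worth 0.45 × 992.0625 = 446.428125 now, so the husband offers 446.428125, keeping 1053.571875.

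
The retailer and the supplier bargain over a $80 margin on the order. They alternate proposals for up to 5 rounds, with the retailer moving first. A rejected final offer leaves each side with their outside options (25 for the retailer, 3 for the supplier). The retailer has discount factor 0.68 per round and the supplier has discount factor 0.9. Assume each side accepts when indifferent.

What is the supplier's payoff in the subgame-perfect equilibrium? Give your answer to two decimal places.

38.26

By backward induction:
Round 5 (the retailer proposes): the supplier gets 3 if talks fail, so the retailer offers 3 and keeps 77.
Round 4 (the supplier proposes): the retailer can get 77 next round, worth 0.68 × 77 = 52.36 now; the supplier offers that and keeps 27.64.
Round 3 (the retailer proposes): the supplier can get 27.64 next round, worth 0.9 × 27.64 = 24.876 now, so the retailer offers 24.876, keeping 55.124.
Round 2 (the supplier proposes): the retailer can get 55.124 next round, worth 0.68 × 55.124 = 37.48432 now, so the supplier offers 37.48432, keeping 42.51568.
Round 1 (the retailer proposes): the supplier can get 42.51568 next round, worth 0.9 × 42.51568 = 38.264112 now. The retailer offers 38.264112 and keeps 80 − 38.264112 = 41.735888.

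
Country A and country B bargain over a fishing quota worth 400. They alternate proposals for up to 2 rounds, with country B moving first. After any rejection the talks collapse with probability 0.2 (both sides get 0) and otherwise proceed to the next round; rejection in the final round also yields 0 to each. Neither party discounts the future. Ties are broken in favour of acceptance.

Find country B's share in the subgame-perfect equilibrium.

By backward induction:
Round 2 (country A proposes): rejection yields 0 for country B; country A offers 0 and keeps 400.
Round 1 (country B proposes): rejecting gives country A an expected 0.8 × 400 = 320; country B offers that and keeps 80.

80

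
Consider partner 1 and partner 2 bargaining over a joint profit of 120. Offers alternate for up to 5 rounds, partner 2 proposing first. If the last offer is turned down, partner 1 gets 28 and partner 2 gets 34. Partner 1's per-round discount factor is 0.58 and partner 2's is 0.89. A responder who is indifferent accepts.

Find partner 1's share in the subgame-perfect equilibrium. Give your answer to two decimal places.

19.07

Round 5 (partner 2 proposes): partner 1 gets 28 if talks fail, so partner 2 offers 28 and keeps 92.
Round 4 (partner 1 proposes): partner 2 can get 92 next round, worth 0.89 × 92 = 81.88 now; partner 1 offers that and keeps 38.12.
Round 3 (partner 2 proposes): partner 1 can get 38.12 next round, worth 0.58 × 38.12 = 22.1096 now, so partner 2 offers 22.1096, keeping 97.8904.
Round 2 (partner 1 proposes): partner 2 can get 97.8904 next round, worth 0.89 × 97.8904 = 87.122456 now, so partner 1 offers 87.122456, keeping 32.877544.
Round 1 (partner 2 proposes): partner 1 can get 32.877544 next round, worth 0.58 × 32.877544 = 19.06897552 now; partner 2 offers that and keeps 100.93102448.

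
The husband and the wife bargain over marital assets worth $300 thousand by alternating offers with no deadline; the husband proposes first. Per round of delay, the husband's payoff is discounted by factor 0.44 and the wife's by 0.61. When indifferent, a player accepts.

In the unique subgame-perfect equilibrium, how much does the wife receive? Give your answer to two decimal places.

Let x be the husband's share when the husband proposes and y be the wife's share when the wife proposes.
The wife accepts iff offered ≥ 0.61·y, so x = 300 − 0.61y. Symmetrically y = 300 − 0.44x.
Substituting: x = 300 − 0.61(300 − 0.44x), giving x(1 − 0.44·0.61) = 300(1 − 0.61).
So x = 300 × 0.39 / 0.7316 ≈ 159.9235, and the wife receives 300 − x ≈ 140.0765.

140.08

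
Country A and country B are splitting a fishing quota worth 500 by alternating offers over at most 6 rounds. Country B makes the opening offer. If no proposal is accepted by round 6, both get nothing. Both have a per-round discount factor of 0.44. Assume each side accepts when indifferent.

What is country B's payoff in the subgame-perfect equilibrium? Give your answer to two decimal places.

344.70

Round 6 (country A proposes): rejection yields 0 for country B; country A offers 0 and keeps 500.
Round 5 (country B proposes): country A can get 500 next round, worth 0.44 × 500 = 220 now, so country B offers 220, keeping 280.
Round 4 (country A proposes): country B can get 280 next round, worth 0.44 × 280 = 123.2 now. Country A offers 123.2 and keeps 500 − 123.2 = 376.8.
Round 3 (country B proposes): country A can get 376.8 next round, worth 0.44 × 376.8 = 165.792 now; country B offers that and keeps 334.208.
Round 2 (country A proposes): country B can get 334.208 next round, worth 0.44 × 334.208 = 147.05152 now, so country A offers 147.05152, keeping 352.94848.
Round 1 (country B proposes): country A can get 352.94848 next round, worth 0.44 × 352.94848 = 155.2973312 now, so country B offers 155.2973312, keeping 344.7026688.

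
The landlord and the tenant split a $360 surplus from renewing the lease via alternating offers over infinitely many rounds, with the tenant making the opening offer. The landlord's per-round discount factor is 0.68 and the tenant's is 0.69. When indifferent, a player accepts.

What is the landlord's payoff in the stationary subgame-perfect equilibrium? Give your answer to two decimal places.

Let x be the tenant's share when the tenant proposes and y be the landlord's share when the landlord proposes.
The landlord accepts iff offered ≥ 0.68·y, so x = 360 − 0.68y. Symmetrically y = 360 − 0.69x.
Substituting: x = 360 − 0.68(360 − 0.69x), giving x(1 − 0.69·0.68) = 360(1 − 0.68).
So x = 360 × 0.32 / 0.5308 ≈ 217.0309, and the landlord receives 360 − x ≈ 142.9691.

142.97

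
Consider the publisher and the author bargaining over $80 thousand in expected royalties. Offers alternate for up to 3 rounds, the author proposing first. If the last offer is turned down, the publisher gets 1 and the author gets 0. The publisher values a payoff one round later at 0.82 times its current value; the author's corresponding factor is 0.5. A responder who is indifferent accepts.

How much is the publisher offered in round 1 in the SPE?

33.21

Round 3 (the author proposes): the publisher gets 1 if talks fail, so the author offers 1 and keeps 79.
Round 2 (the publisher proposes): the author can get 79 next round, worth 0.5 × 79 = 39.5 now, so the publisher offers 39.5, keeping 40.5.
Round 1 (the author proposes): the publisher can get 40.5 next round, worth 0.82 × 40.5 = 33.21 now; the author offers that and keeps 46.79.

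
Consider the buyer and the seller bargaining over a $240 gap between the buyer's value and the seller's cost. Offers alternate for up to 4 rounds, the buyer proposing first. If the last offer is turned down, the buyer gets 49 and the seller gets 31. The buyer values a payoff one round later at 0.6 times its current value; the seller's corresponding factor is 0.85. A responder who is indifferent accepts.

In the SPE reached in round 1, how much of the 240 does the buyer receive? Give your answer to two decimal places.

Round 4 (the seller proposes): the buyer gets 49 if talks fail, so the seller offers 49 and keeps 191.
Round 3 (the buyer proposes): the seller can get 191 next round, worth 0.85 × 191 = 162.35 now. The buyer offers 162.35 and keeps 240 − 162.35 = 77.65.
Round 2 (the seller proposes): the buyer can get 77.65 next round, worth 0.6 × 77.65 = 46.59 now. The seller offers 46.59 and keeps 240 − 46.59 = 193.41.
Round 1 (the buyer proposes): the seller can get 193.41 next round, worth 0.85 × 193.41 = 164.3985 now. The buyer offers 164.3985 and keeps 240 − 164.3985 = 75.6015.

75.60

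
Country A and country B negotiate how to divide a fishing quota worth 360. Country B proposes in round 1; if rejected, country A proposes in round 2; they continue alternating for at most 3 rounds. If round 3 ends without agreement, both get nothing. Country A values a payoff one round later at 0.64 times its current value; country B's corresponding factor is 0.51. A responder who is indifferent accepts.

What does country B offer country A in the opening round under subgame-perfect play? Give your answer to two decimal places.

112.90

Round 3 (country B proposes): rejection yields 0 for country A; country B offers 0 and keeps 360.
Round 2 (country A proposes): country B can get 360 next round, worth 0.51 × 360 = 183.6 now. Country A offers 183.6 and keeps 360 − 183.6 = 176.4.
Round 1 (country B proposes): country A can get 176.4 next round, worth 0.64 × 176.4 = 112.896 now; country B offers that and keeps 247.104.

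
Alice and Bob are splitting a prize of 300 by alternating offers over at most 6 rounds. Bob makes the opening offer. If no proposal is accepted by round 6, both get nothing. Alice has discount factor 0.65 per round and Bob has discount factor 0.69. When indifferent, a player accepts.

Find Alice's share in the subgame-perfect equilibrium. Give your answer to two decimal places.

Round 6 (Alice proposes): rejection yields 0 for Bob; Alice offers 0 and keeps 300.
Round 5 (Bob proposes): Alice can get 300 next round, worth 0.65 × 300 = 195 now; Bob offers that and keeps 105.
Round 4 (Alice proposes): Bob can get 105 next round, worth 0.69 × 105 = 72.45 now, so Alice offers 72.45, keeping 227.55.
Round 3 (Bob proposes): Alice can get 227.55 next round, worth 0.65 × 227.55 = 147.9075 now. Bob offers 147.9075 and keeps 300 − 147.9075 = 152.0925.
Round 2 (Alice proposes): Bob can get 152.0925 next round, worth 0.69 × 152.0925 = 104.943825 now. Alice offers 104.943825 and keeps 300 − 104.943825 = 195.056175.
Round 1 (Bob proposes): Alice can get 195.056175 next round, worth 0.65 × 195.056175 = 126.78651375 now; Bob offers that and keeps 173.21348625.

126.79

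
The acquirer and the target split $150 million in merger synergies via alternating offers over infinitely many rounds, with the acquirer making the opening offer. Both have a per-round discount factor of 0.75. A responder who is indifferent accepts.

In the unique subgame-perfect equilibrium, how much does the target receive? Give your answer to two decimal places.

64.29

In a stationary SPE each proposer offers the other exactly their discounted continuation value.
If the acquirer keeps x when proposing and the target keeps y when proposing, then x = 150 − 0.75y and y = 150 − 0.75x.
Solving: x = 150(1 − 0.75) / (1 − 0.75·0.75) = 37.5 / 0.4375 ≈ 85.7143.
The target gets 150 − 85.7143 ≈ 64.2857.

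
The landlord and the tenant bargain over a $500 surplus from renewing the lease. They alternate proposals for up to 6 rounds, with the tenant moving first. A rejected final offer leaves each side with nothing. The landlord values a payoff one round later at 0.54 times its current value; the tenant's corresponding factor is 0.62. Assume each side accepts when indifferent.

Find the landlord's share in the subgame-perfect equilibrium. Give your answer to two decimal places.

167.22

By backward induction:
Round 6 (the landlord proposes): the tenant will accept anything ≥ 0, so the landlord offers 0 and keeps 500.
Round 5 (the tenant proposes): the landlord can get 500 next round, worth 0.54 × 500 = 270 now, so the tenant offers 270, keeping 230.
Round 4 (the landlord proposes): the tenant can get 230 next round, worth 0.62 × 230 = 142.6 now, so the landlord offers 142.6, keeping 357.4.
Round 3 (the tenant proposes): the landlord can get 357.4 next round, worth 0.54 × 357.4 = 192.996 now; the tenant offers that and keeps 307.004.
Round 2 (the landlord proposes): the tenant can get 307.004 next round, worth 0.62 × 307.004 = 190.34248 now; the landlord offers that and keeps 309.65752.
Round 1 (the tenant proposes): the landlord can get 309.65752 next round, worth 0.54 × 309.65752 = 167.2150608 now, so the tenant offers 167.2150608, keeping 332.7849392.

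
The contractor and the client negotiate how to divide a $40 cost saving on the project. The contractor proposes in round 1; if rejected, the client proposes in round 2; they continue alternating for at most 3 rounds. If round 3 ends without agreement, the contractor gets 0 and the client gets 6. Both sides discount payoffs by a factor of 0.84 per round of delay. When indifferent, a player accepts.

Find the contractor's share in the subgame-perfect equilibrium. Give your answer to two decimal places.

30.39

Round 3 (the contractor proposes): the client gets 6 if talks fail, so the contractor offers 6 and keeps 34.
Round 2 (the client proposes): the contractor can get 34 next round, worth 0.84 × 34 = 28.56 now; the client offers that and keeps 11.44.
Round 1 (the contractor proposes): the client can get 11.44 next round, worth 0.84 × 11.44 = 9.6096 now. The contractor offers 9.6096 and keeps 40 − 9.6096 = 30.3904.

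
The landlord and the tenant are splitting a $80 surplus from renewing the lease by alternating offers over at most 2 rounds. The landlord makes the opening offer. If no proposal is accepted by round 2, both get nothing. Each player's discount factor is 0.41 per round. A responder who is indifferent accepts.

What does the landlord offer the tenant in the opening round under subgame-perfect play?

32.8

Work backward from the last round.
Round 2 (the tenant proposes): the landlord will accept anything ≥ 0, so the tenant offers 0 and keeps 80.
Round 1 (the landlord proposes): the tenant can get 80 next round, worth 0.41 × 80 = 32.8 now. The landlord offers 32.8 and keeps 80 − 32.8 = 47.2.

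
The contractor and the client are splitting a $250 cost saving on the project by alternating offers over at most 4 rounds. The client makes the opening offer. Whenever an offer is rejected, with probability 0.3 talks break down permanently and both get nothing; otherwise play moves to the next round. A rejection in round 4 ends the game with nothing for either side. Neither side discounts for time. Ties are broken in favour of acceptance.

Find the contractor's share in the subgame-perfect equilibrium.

138.25

Round 4 (the contractor proposes): the client will accept anything ≥ 0, so the contractor offers 0 and keeps 250.
Round 3 (the client proposes): rejecting gives the contractor an expected 0.7 × 250 = 175, so the client offers 175, keeping 75.
Round 2 (the contractor proposes): rejecting gives the client an expected 0.7 × 75 = 52.5; the contractor offers that and keeps 197.5.
Round 1 (the client proposes): rejecting gives the contractor an expected 0.7 × 197.5 = 138.25, so the client offers 138.25, keeping 111.75.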